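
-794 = -794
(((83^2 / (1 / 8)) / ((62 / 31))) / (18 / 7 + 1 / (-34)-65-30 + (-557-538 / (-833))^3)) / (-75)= 31855261603144 / 14930710427909304675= 0.00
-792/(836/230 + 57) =-91080/6973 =-13.06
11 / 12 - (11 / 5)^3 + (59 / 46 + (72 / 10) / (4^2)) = -68989 / 8625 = -8.00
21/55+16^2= 14101/55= 256.38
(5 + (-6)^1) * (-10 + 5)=5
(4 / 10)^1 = 2 / 5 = 0.40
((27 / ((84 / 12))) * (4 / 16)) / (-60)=-0.02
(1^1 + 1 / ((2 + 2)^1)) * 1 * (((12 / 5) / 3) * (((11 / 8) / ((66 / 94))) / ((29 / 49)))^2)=5303809 / 484416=10.95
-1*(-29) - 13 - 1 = 15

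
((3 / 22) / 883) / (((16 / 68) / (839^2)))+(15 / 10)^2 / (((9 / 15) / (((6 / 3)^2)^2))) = 40562211 / 77704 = 522.01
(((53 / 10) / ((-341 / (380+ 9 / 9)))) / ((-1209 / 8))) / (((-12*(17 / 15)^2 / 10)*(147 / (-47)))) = 15817850 / 1946047103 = 0.01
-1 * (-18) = 18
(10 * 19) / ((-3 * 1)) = -190 / 3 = -63.33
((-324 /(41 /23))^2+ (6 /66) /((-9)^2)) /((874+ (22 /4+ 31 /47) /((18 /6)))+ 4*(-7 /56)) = 2325526373615 /61634774421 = 37.73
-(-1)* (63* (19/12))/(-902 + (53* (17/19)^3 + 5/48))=-4691556/40633471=-0.12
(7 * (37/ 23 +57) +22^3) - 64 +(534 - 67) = 263609/ 23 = 11461.26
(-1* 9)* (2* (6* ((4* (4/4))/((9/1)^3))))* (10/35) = -32/189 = -0.17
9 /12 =3 /4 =0.75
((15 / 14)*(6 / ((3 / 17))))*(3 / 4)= 765 / 28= 27.32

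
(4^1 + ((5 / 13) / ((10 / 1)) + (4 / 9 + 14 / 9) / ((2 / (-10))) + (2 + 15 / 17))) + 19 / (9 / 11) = 80129 / 3978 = 20.14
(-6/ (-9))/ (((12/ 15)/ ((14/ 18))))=35/ 54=0.65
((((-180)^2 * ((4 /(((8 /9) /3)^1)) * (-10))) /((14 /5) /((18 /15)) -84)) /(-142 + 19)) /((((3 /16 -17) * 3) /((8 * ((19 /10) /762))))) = 11819520 /68633467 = 0.17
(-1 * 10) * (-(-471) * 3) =-14130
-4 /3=-1.33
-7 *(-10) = 70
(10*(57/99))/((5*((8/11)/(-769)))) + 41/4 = -3622/3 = -1207.33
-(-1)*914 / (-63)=-914 / 63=-14.51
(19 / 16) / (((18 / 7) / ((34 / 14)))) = 323 / 288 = 1.12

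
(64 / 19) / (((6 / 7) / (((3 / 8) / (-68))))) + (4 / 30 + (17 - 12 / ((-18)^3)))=13432387 / 784890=17.11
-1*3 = -3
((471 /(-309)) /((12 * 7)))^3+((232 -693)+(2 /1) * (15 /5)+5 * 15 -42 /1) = -273314069996869 /647663663808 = -422.00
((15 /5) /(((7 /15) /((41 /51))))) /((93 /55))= 11275 /3689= 3.06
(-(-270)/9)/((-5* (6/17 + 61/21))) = -2142/1163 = -1.84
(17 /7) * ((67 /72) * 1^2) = 1139 /504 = 2.26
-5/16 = -0.31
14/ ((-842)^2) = 7/ 354482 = 0.00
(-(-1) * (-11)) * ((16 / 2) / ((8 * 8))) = -11 / 8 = -1.38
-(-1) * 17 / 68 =1 / 4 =0.25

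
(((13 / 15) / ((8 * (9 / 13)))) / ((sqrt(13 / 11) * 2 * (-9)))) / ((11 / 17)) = -221 * sqrt(143) / 213840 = -0.01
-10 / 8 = -5 / 4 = -1.25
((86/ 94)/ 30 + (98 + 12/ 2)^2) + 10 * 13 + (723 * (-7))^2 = 36130780513/ 1410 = 25624667.03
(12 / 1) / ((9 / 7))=28 / 3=9.33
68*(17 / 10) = 578 / 5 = 115.60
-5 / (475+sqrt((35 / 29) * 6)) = -13775 / 1308583+sqrt(6090) / 1308583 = -0.01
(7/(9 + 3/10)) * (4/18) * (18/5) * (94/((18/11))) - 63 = -23779/837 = -28.41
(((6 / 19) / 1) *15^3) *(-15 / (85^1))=-60750 / 323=-188.08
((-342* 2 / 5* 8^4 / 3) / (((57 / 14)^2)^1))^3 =-33115249535031967744 / 23149125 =-1430518412036.39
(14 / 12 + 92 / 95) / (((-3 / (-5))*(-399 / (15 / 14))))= -6085 / 636804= -0.01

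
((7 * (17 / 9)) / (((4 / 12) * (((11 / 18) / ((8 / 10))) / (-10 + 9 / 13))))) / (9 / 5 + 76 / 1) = -31416 / 5057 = -6.21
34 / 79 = 0.43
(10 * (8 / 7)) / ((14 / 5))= 200 / 49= 4.08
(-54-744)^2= 636804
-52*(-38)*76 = 150176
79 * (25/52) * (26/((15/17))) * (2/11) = 6715/33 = 203.48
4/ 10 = 2/ 5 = 0.40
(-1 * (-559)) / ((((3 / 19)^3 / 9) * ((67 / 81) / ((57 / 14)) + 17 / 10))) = 59008045590 / 87869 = 671545.66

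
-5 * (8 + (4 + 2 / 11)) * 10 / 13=-6700 / 143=-46.85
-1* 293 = -293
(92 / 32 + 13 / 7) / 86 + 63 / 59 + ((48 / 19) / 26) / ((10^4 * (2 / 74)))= 49268033117 / 43864730000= 1.12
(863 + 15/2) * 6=5223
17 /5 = 3.40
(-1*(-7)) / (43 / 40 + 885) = 280 / 35443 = 0.01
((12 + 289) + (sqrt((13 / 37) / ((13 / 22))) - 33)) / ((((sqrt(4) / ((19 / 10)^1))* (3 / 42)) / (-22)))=-392084 / 5 - 1463* sqrt(814) / 185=-78642.42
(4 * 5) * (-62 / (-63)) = 1240 / 63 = 19.68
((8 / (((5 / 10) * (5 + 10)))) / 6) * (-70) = -112 / 9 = -12.44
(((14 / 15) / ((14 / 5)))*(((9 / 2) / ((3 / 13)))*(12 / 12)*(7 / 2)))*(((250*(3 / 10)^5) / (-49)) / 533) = -243 / 459200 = -0.00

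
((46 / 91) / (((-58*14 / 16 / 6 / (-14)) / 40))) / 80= 1104 / 2639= 0.42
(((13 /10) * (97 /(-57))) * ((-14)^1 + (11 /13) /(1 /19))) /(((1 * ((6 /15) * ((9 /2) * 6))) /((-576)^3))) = 81302581.89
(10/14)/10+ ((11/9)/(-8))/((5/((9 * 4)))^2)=-2747/350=-7.85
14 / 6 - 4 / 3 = 1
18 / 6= 3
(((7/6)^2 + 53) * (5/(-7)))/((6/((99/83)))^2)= -1183985/771568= -1.53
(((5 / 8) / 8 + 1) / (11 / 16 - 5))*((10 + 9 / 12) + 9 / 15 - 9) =-47 / 80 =-0.59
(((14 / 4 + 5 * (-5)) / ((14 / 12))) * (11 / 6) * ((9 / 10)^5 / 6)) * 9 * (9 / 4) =-754114779 / 11200000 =-67.33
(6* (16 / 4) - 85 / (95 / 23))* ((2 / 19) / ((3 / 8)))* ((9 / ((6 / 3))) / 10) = 156 / 361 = 0.43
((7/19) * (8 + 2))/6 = 35/57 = 0.61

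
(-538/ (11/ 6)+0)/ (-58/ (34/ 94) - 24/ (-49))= 1344462/ 732413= 1.84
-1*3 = -3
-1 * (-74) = 74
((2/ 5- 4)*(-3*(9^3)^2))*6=172186884/ 5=34437376.80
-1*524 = -524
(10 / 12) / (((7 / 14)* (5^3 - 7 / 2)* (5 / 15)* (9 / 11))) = 0.05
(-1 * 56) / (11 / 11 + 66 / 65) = -3640 / 131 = -27.79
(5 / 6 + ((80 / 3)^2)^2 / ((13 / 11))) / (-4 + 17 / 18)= -180224351 / 1287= -140034.46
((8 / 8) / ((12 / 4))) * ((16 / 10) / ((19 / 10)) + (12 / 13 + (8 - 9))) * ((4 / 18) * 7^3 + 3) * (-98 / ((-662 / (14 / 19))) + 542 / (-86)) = -8359031611 / 66795469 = -125.14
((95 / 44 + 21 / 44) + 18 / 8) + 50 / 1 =2415 / 44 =54.89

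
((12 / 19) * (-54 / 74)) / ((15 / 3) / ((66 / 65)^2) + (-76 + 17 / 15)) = 7056720 / 1072054613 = 0.01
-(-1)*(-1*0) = 0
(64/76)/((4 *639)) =4/12141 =0.00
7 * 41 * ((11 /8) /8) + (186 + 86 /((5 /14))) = 152361 /320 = 476.13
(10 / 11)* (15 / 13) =150 / 143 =1.05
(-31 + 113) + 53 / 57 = 4727 / 57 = 82.93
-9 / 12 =-3 / 4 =-0.75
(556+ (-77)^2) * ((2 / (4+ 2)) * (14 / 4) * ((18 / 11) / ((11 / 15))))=2042775 / 121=16882.44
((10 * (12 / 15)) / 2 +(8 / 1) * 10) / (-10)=-42 / 5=-8.40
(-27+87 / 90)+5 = -21.03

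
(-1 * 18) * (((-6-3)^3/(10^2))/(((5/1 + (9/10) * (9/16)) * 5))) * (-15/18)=-17496/4405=-3.97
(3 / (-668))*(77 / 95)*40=-462 / 3173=-0.15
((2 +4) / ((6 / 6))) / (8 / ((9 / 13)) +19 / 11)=594 / 1315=0.45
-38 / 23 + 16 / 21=-430 / 483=-0.89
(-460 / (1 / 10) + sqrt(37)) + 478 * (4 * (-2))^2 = 25998.08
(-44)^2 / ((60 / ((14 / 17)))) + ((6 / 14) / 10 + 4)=109297 / 3570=30.62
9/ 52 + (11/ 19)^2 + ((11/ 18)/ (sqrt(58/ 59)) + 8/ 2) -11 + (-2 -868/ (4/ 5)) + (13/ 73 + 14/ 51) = -76390490701/ 69888156 + 11 * sqrt(3422)/ 1044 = -1092.42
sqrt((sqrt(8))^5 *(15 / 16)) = 2 *sqrt(15) *2^(3 / 4) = 13.03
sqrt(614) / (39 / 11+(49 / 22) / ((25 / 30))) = 55* sqrt(614) / 342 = 3.98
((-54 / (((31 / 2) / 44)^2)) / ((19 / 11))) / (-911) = 4599936 / 16633949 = 0.28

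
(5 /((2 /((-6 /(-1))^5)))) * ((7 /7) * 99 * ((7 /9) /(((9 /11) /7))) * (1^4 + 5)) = 76839840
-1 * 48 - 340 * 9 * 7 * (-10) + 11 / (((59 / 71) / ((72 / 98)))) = 214161.73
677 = 677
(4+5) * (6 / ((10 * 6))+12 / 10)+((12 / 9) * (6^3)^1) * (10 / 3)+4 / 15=29159 / 30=971.97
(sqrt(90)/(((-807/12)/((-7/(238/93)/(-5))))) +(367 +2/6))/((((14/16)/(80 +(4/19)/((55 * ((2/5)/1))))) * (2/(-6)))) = -7759008/77 +223941024 * sqrt(10)/33451495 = -100745.17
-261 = -261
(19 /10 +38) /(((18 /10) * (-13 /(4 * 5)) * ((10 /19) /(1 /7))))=-361 /39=-9.26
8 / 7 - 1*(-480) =3368 / 7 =481.14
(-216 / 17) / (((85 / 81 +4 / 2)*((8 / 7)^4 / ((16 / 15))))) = -1750329 / 671840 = -2.61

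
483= 483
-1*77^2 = -5929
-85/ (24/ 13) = -1105/ 24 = -46.04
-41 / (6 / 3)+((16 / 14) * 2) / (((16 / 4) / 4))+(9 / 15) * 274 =10233 / 70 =146.19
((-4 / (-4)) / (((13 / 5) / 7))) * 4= 140 / 13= 10.77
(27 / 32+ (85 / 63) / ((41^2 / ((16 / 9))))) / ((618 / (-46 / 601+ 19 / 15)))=276571614821 / 169924091561280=0.00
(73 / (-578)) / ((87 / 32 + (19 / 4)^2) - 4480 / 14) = 1168 / 2725559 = 0.00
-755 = -755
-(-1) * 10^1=10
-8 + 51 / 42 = -95 / 14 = -6.79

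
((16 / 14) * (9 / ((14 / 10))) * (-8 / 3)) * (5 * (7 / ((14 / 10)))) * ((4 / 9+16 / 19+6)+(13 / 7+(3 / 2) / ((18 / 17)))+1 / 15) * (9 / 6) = -50882200 / 6517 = -7807.61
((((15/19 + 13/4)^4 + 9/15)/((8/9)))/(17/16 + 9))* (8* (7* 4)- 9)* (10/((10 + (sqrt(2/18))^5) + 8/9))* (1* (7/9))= 2325657781566585/507780659264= 4580.04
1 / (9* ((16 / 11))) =11 / 144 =0.08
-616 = -616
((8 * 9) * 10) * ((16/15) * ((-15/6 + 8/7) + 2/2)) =-1920/7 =-274.29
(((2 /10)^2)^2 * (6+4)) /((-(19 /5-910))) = 2 /113275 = 0.00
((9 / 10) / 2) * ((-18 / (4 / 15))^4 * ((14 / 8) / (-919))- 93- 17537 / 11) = -48001001553 / 2587904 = -18548.22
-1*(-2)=2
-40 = -40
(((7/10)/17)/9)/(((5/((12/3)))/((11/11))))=0.00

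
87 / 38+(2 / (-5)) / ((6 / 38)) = -139 / 570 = -0.24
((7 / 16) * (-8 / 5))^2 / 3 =49 / 300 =0.16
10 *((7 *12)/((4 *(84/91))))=455/2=227.50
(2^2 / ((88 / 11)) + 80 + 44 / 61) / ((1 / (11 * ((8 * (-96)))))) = -41855616 / 61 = -686157.64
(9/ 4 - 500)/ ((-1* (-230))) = -1991/ 920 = -2.16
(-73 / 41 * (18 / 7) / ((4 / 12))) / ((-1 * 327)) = 1314 / 31283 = 0.04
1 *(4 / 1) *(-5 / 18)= -10 / 9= -1.11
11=11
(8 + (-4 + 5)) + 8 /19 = 179 /19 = 9.42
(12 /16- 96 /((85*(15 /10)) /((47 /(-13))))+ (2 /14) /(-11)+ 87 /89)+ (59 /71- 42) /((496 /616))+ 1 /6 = -9305482403387 /200006586780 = -46.53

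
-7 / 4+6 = 17 / 4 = 4.25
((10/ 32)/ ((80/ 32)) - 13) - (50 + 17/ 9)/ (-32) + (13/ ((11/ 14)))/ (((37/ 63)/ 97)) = 318995089/ 117216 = 2721.43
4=4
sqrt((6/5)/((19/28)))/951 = 2 * sqrt(3990)/90345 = 0.00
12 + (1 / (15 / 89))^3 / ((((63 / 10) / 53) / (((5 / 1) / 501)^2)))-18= -2486989492 / 426952701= -5.82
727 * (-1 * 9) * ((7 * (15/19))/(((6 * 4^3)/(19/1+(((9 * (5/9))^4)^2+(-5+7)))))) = -44729943615/1216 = -36784493.10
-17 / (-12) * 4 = 17 / 3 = 5.67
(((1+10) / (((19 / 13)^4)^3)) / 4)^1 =256278936347291 / 8853259676264644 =0.03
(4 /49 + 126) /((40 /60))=9267 /49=189.12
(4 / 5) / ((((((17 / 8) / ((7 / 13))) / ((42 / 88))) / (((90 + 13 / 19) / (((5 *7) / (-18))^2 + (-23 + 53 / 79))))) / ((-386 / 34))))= 204280037856 / 38039643785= 5.37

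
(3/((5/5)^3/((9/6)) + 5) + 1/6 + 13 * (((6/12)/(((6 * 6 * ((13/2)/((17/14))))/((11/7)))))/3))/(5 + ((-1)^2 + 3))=0.08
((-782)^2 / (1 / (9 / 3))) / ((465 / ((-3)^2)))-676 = 5398936 / 155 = 34831.85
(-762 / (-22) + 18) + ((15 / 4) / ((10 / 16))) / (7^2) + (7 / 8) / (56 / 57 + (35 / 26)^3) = 13994035752 / 263966087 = 53.01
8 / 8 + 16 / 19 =35 / 19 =1.84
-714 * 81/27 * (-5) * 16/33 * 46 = 2627520/11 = 238865.45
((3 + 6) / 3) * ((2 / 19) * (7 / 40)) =21 / 380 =0.06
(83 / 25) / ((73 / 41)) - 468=-850697 / 1825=-466.14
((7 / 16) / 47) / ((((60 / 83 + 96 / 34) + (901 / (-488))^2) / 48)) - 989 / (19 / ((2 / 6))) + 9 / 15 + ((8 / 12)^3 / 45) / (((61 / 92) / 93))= -812754990383472706 / 51560608339946655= -15.76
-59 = -59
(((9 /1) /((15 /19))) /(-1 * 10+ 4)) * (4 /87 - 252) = 478.71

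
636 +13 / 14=8917 / 14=636.93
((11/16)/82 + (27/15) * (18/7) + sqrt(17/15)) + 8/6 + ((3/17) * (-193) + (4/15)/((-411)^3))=-4566953648415143/162591381479520 + sqrt(255)/15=-27.02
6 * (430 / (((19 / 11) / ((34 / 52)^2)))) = 2050455 / 3211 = 638.57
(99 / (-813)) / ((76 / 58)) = -957 / 10298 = -0.09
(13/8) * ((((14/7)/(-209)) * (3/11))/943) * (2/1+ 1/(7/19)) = -117/5518436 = -0.00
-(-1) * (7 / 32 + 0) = 7 / 32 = 0.22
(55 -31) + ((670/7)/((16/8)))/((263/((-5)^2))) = 52559/1841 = 28.55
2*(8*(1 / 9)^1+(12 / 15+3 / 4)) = 439 / 90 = 4.88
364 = 364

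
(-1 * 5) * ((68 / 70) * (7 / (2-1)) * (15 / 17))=-30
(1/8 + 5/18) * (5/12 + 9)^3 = 336.32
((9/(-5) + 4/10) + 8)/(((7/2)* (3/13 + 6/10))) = 143/63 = 2.27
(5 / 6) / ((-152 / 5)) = -25 / 912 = -0.03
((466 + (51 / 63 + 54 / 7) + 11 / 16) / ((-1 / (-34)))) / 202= 2714407 / 33936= 79.99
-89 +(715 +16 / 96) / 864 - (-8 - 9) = -368957 / 5184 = -71.17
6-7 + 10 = 9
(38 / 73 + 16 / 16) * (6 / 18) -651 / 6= -107.99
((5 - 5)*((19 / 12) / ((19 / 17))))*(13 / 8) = 0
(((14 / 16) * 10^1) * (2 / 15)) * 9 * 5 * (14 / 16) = 735 / 16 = 45.94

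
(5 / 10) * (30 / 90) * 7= 7 / 6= 1.17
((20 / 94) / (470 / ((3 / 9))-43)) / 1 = 10 / 64249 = 0.00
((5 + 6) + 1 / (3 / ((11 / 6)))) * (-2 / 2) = -11.61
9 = 9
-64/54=-32/27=-1.19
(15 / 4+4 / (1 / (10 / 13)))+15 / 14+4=4331 / 364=11.90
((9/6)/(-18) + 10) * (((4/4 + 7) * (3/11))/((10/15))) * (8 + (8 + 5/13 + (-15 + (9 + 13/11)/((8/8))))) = 375.38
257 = 257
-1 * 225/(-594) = 25/66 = 0.38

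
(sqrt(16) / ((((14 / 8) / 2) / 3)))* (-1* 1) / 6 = -16 / 7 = -2.29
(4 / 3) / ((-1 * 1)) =-4 / 3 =-1.33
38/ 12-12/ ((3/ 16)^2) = -2029/ 6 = -338.17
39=39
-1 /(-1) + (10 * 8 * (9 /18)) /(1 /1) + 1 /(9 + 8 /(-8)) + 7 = 385 /8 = 48.12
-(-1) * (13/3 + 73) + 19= 289/3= 96.33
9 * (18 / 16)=81 / 8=10.12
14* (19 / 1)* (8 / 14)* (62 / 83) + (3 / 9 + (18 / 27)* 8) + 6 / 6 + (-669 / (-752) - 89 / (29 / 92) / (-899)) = 592704713219 / 4881742608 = 121.41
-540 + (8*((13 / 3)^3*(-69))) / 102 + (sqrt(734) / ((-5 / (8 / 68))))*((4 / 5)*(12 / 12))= -449984 / 459 - 8*sqrt(734) / 425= -980.87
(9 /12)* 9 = 27 /4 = 6.75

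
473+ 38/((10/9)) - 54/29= 73274/145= 505.34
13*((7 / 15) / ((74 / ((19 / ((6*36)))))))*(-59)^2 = 25.10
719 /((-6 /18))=-2157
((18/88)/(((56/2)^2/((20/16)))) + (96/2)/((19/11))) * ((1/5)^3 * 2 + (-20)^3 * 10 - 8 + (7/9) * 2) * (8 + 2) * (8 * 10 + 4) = -9758338582642/5225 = -1867624609.12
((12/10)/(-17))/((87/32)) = -64/2465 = -0.03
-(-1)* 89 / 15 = 89 / 15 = 5.93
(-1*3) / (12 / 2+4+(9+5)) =-0.12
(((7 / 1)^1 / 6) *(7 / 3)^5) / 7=16807 / 1458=11.53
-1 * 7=-7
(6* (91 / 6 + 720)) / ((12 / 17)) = 74987 / 12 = 6248.92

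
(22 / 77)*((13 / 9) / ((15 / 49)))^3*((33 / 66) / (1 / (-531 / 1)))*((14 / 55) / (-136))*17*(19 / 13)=22288485401 / 60142500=370.59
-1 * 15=-15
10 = 10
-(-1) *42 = 42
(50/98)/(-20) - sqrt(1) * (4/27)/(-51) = -6101/269892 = -0.02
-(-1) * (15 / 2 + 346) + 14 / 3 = 2149 / 6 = 358.17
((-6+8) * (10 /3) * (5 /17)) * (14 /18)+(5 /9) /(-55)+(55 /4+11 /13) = 4229939 /262548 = 16.11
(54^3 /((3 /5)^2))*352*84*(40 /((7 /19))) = 1404158976000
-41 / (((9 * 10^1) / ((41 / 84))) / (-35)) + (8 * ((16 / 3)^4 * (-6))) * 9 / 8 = -9435503 / 216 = -43682.88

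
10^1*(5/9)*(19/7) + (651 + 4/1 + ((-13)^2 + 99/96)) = 1693663/2016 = 840.11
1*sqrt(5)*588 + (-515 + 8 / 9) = -4627 / 9 + 588*sqrt(5) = 800.70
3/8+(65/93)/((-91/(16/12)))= 5699/15624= 0.36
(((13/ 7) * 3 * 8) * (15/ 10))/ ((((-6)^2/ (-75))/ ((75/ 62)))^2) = 45703125/ 107632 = 424.62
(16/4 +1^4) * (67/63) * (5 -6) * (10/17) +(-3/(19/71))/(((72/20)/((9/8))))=-2159015/325584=-6.63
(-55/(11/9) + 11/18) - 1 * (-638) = 10685/18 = 593.61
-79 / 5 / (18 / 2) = -79 / 45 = -1.76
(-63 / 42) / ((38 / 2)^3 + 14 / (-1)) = -3 / 13690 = -0.00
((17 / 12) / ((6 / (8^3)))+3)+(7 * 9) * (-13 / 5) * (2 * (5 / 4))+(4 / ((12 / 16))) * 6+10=-4385 / 18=-243.61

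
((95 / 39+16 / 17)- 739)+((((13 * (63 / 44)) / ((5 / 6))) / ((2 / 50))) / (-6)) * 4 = -8079883 / 7293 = -1107.90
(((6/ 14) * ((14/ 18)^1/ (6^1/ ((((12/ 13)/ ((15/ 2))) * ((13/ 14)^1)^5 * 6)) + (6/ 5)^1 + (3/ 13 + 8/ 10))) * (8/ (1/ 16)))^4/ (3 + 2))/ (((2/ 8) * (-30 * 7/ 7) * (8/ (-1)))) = 44655352729015167037210624/ 155291511592815033154452075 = 0.29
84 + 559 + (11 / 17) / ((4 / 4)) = 10942 / 17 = 643.65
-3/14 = -0.21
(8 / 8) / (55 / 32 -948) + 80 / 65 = 484080 / 393653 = 1.23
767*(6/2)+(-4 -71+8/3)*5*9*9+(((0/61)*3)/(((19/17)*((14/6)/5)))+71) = -26923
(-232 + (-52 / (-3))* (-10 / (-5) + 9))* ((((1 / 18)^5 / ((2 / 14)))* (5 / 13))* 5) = -5425 / 18423288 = -0.00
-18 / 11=-1.64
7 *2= 14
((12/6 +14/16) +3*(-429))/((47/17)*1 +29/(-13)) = -2270333/944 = -2405.01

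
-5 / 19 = -0.26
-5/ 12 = -0.42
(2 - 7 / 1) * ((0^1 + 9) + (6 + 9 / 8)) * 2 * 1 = -161.25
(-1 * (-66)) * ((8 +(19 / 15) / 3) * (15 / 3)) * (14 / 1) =116732 / 3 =38910.67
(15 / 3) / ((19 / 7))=35 / 19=1.84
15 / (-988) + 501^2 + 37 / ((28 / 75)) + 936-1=435768674 / 1729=252035.09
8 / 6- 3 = -5 / 3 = -1.67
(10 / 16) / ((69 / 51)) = 85 / 184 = 0.46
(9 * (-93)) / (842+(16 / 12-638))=-2511 / 616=-4.08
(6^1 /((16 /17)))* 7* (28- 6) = 3927 /4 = 981.75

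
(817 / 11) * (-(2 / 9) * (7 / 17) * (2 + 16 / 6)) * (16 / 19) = -134848 / 5049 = -26.71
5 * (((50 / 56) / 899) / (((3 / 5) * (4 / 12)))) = 625 / 25172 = 0.02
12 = 12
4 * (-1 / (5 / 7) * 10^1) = -56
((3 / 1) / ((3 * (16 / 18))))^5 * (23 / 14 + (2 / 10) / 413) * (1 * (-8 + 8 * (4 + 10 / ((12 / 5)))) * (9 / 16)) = 51698757627 / 541327360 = 95.50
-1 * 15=-15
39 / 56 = 0.70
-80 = -80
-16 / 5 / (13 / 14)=-224 / 65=-3.45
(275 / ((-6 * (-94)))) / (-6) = -275 / 3384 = -0.08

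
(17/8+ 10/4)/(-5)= -37/40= -0.92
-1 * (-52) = 52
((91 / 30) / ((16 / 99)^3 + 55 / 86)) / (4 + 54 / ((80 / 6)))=723196188 / 1235530123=0.59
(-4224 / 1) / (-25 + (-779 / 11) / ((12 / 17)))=557568 / 16543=33.70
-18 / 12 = -3 / 2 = -1.50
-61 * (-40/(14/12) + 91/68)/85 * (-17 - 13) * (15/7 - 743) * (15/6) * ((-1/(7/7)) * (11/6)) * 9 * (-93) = 114195671264565/56644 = 2016024137.85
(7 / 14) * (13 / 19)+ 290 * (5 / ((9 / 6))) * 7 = 6767.01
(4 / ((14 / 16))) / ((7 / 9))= 288 / 49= 5.88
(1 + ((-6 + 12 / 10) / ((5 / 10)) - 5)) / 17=-0.80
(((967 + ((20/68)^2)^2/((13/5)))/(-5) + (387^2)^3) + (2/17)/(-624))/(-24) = -437709602182020159051491/3127026240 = -139976312505142.32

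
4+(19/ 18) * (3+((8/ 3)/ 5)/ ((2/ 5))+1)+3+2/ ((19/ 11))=7073/ 513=13.79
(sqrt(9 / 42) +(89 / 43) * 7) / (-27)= -623 / 1161 - sqrt(42) / 378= -0.55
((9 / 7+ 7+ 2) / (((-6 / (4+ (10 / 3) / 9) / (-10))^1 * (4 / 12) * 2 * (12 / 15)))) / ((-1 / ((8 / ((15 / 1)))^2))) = -7552 / 189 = -39.96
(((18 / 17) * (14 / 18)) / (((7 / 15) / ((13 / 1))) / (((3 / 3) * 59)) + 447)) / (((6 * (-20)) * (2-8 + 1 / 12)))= 16107 / 6207289594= 0.00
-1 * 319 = -319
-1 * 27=-27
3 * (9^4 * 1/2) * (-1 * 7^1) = -137781/2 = -68890.50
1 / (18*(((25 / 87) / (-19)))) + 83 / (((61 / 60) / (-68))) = -50829611 / 9150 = -5555.15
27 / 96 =0.28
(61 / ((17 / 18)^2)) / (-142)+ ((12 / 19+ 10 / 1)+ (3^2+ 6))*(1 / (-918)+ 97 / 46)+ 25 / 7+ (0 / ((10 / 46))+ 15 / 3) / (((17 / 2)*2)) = 97286108504 / 1694725767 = 57.41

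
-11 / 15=-0.73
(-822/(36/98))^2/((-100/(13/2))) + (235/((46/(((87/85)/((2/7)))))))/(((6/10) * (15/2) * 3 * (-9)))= -2061560642743/6334200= -325465.04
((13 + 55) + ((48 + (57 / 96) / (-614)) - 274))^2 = 9637317986409 / 386043904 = 24964.31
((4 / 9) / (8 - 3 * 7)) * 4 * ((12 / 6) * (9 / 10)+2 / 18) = -1376 / 5265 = -0.26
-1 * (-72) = 72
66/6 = 11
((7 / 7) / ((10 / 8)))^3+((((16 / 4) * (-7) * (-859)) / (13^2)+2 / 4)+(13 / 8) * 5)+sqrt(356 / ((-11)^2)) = 2 * sqrt(89) / 11+25596153 / 169000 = 153.17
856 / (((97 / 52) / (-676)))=-30090112 / 97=-310207.34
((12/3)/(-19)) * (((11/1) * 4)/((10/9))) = -792/95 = -8.34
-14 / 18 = -0.78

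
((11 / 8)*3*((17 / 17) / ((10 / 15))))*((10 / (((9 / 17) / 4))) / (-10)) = -187 / 4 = -46.75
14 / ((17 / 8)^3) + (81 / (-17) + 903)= 4420198 / 4913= 899.69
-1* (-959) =959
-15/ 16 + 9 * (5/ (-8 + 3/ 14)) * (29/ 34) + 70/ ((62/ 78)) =75546435/ 919088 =82.20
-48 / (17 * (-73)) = 48 / 1241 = 0.04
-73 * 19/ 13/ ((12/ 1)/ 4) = -1387/ 39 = -35.56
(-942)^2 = 887364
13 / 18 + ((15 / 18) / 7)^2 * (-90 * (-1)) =881 / 441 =2.00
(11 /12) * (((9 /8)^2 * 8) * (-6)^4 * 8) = 96228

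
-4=-4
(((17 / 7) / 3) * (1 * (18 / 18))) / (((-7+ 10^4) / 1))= 17 / 209853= 0.00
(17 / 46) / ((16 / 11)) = 187 / 736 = 0.25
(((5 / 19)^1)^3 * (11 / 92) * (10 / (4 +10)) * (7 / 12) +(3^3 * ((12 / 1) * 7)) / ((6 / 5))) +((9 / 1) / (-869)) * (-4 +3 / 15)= 1890.04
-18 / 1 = -18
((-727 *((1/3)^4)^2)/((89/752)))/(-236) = 136676/34451811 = 0.00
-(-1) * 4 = 4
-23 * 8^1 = -184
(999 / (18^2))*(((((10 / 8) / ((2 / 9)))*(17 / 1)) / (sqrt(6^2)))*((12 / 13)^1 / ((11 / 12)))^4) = 21129569280 / 418161601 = 50.53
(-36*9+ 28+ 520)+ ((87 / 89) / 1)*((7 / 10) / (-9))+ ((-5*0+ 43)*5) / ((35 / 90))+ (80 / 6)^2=53522117 / 56070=954.56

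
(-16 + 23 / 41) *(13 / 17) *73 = -600717 / 697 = -861.86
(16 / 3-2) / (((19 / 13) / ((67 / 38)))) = 4355 / 1083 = 4.02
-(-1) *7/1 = 7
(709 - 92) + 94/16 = 4983/8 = 622.88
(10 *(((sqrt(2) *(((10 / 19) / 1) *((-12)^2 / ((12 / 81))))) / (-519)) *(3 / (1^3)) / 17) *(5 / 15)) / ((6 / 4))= -21600 *sqrt(2) / 55879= -0.55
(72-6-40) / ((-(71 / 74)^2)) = -142376 / 5041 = -28.24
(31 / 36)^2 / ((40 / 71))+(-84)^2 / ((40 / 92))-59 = 838310663 / 51840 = 16171.12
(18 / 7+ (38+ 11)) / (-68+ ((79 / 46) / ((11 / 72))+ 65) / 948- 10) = -86583684 / 130819801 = -0.66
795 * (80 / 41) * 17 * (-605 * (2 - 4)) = 1308252000 / 41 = 31908585.37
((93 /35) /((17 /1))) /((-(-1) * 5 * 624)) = 31 /618800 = 0.00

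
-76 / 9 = -8.44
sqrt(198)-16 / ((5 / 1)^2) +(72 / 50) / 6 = -2 / 5 +3* sqrt(22) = 13.67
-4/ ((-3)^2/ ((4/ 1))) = -16/ 9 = -1.78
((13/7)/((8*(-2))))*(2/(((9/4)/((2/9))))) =-13/567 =-0.02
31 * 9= 279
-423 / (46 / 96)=-20304 / 23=-882.78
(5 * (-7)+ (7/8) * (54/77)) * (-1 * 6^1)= 4539/22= 206.32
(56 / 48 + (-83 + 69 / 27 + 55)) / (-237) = 437 / 4266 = 0.10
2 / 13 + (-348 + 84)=-263.85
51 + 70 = 121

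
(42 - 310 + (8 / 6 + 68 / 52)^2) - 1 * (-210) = -77609 / 1521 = -51.02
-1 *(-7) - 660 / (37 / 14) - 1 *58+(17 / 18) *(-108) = -14901 / 37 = -402.73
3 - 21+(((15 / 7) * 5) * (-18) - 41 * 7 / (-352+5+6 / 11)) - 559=-20515380 / 26677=-769.03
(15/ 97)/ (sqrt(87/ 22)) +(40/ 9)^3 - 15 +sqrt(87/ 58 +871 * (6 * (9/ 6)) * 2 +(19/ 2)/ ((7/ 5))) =5 * sqrt(1914)/ 2813 +53065/ 729 +2 * sqrt(192157)/ 7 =198.11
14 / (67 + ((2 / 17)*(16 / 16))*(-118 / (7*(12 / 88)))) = 4998 / 18727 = 0.27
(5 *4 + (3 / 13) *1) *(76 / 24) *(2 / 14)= 4997 / 546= 9.15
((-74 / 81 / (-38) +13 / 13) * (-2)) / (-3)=3152 / 4617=0.68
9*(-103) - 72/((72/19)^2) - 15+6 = -67753/72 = -941.01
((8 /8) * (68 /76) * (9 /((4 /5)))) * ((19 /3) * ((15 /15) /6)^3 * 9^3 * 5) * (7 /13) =240975 /416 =579.27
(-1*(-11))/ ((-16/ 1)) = -11/ 16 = -0.69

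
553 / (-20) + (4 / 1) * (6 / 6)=-473 / 20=-23.65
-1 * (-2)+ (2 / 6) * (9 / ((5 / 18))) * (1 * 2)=118 / 5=23.60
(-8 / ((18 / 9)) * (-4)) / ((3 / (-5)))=-80 / 3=-26.67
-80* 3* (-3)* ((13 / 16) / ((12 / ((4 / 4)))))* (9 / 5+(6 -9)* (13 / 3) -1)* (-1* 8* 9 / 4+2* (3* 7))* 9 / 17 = -128466 / 17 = -7556.82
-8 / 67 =-0.12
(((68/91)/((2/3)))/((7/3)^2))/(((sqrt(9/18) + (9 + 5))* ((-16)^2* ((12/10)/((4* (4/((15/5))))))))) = 0.00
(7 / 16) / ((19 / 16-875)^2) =112 / 195468361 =0.00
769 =769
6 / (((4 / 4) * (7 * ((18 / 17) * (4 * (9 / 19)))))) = 323 / 756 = 0.43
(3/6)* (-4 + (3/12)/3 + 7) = 1.54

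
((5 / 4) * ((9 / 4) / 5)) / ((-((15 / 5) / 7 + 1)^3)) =-3087 / 16000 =-0.19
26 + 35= 61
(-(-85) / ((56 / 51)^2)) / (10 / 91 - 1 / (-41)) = 39279435 / 74816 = 525.01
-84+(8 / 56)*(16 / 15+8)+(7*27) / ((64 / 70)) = 416687 / 3360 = 124.01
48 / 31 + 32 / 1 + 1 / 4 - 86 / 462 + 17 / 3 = 375035 / 9548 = 39.28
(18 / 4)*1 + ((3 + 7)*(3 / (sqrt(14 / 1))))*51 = 9 / 2 + 765*sqrt(14) / 7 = 413.41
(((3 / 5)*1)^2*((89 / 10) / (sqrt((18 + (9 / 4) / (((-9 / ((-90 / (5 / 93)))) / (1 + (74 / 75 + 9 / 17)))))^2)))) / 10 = 1513 / 5057400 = 0.00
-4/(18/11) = -2.44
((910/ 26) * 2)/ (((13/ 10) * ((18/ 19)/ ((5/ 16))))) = 16625/ 936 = 17.76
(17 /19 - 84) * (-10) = 15790 /19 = 831.05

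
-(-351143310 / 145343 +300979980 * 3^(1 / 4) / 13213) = 351143310 / 145343 - 300979980 * 3^(1 / 4) / 13213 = -27562.99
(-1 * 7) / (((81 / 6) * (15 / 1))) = -14 / 405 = -0.03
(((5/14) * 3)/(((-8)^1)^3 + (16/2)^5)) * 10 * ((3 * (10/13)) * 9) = 1125/163072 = 0.01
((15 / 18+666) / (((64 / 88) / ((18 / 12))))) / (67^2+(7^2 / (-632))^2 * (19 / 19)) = 549345302 / 1793016737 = 0.31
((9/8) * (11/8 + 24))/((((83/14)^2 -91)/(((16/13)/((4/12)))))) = -89523/47437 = -1.89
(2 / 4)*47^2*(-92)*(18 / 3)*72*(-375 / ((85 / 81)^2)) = 4320147661920 / 289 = 14948607826.71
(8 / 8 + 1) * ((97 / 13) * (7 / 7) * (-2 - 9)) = -2134 / 13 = -164.15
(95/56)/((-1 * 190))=-0.01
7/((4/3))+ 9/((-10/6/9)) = -867/20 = -43.35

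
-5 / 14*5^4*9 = -28125 / 14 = -2008.93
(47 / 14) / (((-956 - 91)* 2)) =-47 / 29316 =-0.00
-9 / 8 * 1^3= -9 / 8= -1.12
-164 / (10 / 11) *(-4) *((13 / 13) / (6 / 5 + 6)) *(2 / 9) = 1804 / 81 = 22.27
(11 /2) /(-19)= -11 /38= -0.29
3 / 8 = 0.38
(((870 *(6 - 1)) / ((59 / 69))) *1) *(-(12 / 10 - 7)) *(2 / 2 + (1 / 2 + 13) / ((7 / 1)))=35687835 / 413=86411.22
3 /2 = 1.50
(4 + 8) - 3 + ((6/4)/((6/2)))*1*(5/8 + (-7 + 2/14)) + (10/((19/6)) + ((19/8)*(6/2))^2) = 509081/8512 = 59.81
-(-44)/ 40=11/ 10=1.10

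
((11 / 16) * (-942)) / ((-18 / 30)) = 8635 / 8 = 1079.38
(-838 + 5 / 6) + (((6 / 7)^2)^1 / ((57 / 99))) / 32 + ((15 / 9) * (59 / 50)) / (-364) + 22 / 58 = -4405340761 / 5264805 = -836.75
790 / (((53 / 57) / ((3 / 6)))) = 424.81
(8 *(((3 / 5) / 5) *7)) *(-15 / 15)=-168 / 25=-6.72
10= 10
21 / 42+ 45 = 91 / 2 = 45.50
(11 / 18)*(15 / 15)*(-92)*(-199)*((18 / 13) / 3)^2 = 2383.29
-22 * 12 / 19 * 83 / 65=-21912 / 1235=-17.74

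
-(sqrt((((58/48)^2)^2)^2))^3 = -353814783205469041/36520347436056576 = -9.69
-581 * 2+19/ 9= -10439/ 9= -1159.89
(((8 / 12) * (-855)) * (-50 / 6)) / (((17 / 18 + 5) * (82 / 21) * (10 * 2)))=89775 / 8774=10.23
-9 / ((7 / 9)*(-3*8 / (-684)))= -4617 / 14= -329.79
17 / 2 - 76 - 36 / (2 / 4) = -279 / 2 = -139.50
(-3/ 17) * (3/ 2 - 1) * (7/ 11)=-21/ 374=-0.06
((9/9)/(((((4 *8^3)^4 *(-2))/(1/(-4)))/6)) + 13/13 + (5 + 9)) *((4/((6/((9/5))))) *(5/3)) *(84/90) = 28.00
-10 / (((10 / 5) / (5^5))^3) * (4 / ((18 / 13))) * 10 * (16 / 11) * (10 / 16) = -99182128906250 / 99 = -1001839685921.72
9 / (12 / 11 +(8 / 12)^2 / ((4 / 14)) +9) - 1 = -262 / 1153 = -0.23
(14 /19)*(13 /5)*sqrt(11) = 182*sqrt(11) /95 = 6.35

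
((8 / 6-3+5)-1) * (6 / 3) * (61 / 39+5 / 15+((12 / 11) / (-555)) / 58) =61138448 / 6904755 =8.85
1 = 1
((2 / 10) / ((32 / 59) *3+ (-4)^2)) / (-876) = -59 / 4555200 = -0.00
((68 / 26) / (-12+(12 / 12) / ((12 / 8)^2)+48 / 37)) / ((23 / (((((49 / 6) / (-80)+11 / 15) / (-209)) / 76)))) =571761 / 1297893076480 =0.00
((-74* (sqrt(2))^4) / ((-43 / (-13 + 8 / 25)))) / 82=-46916 / 44075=-1.06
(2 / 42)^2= 1 / 441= 0.00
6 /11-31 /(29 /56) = -18922 /319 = -59.32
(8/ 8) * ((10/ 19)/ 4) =5/ 38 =0.13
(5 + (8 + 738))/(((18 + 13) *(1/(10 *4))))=30040/31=969.03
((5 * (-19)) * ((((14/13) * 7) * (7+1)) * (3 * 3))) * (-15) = 10054800/13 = 773446.15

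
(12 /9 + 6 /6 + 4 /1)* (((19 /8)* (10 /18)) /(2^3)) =1805 /1728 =1.04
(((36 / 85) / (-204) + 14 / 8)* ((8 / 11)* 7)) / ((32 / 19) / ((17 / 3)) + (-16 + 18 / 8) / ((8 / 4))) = -21499184 / 15892195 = -1.35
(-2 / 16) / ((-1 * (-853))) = -1 / 6824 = -0.00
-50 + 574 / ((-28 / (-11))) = 351 / 2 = 175.50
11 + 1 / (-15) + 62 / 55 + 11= 761 / 33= 23.06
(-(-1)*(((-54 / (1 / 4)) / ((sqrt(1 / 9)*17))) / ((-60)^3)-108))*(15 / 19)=-5507991 / 64600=-85.26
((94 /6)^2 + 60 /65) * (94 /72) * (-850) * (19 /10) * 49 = -107210119625 /4212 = -25453494.69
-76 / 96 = -19 / 24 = -0.79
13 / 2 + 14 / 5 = 93 / 10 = 9.30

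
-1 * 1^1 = -1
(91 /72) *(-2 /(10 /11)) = -1001 /360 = -2.78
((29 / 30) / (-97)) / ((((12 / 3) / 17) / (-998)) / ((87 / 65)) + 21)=-0.00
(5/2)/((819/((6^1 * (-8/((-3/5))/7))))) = 200/5733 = 0.03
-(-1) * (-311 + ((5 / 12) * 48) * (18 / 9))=-271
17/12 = 1.42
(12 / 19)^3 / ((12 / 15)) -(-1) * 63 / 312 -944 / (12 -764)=59414737 / 33526792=1.77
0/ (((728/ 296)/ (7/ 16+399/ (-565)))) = 0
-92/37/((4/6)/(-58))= 8004/37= 216.32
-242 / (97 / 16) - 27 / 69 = -89929 / 2231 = -40.31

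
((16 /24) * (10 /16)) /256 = 5 /3072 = 0.00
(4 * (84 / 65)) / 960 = 7 / 1300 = 0.01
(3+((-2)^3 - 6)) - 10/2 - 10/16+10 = -53/8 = -6.62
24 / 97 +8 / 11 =1040 / 1067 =0.97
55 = 55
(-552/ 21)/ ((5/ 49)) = -1288/ 5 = -257.60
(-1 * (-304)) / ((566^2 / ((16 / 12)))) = 304 / 240267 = 0.00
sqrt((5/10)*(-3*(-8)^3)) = 16*sqrt(3) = 27.71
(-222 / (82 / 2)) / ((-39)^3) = 0.00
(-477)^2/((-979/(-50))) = 11376450/979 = 11620.48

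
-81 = -81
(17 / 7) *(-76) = -1292 / 7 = -184.57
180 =180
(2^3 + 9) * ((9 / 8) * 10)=765 / 4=191.25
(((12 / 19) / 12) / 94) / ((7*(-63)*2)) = -0.00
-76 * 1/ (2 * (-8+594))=-19/ 293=-0.06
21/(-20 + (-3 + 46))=21/23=0.91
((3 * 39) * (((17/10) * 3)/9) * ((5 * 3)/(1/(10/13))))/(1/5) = 3825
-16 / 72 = -2 / 9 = -0.22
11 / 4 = 2.75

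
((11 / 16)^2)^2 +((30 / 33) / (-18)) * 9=-166629 / 720896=-0.23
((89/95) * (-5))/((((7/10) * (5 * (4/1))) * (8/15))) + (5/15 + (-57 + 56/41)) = -14638861/261744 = -55.93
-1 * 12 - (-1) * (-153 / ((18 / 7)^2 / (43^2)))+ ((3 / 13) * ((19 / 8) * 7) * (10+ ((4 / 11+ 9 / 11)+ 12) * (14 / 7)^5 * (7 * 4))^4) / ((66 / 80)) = 6843817126697311391592713 / 75371868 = 90800683441961547.13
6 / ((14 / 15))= 6.43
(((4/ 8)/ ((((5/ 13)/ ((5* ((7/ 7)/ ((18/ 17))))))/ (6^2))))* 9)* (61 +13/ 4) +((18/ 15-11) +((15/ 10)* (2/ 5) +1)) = 2555701/ 20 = 127785.05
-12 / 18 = -2 / 3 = -0.67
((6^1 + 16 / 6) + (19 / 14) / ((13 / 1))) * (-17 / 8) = -81413 / 4368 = -18.64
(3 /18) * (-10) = -5 /3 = -1.67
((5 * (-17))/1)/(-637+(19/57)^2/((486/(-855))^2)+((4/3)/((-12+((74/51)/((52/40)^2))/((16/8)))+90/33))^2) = 392040441994801140/2936306255231127899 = 0.13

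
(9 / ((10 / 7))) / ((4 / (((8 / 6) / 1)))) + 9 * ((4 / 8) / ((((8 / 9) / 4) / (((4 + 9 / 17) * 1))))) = 31899 / 340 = 93.82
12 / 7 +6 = 54 / 7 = 7.71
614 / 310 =307 / 155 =1.98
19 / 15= 1.27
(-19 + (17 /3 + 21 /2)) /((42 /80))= -340 /63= -5.40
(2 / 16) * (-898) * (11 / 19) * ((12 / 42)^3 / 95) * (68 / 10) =-335852 / 3095575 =-0.11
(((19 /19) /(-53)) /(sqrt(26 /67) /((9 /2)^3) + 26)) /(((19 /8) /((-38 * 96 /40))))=3418228512 /122664545935 - 279936 * sqrt(1742) /1594639097155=0.03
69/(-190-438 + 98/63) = -621/5638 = -0.11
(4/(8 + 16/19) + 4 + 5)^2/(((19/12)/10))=1576090/2793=564.30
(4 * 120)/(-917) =-480/917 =-0.52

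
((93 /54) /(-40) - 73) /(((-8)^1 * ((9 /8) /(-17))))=-894047 /6480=-137.97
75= 75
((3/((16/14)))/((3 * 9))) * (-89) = -623/72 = -8.65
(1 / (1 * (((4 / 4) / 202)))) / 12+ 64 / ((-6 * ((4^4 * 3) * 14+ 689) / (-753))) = 1203733 / 68646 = 17.54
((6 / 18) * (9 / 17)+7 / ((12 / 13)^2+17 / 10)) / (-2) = -214049 / 146642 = -1.46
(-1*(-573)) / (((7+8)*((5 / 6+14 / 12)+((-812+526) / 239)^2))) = 10910111 / 980190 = 11.13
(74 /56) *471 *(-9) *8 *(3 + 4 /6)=-1150182 /7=-164311.71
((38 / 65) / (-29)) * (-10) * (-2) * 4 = -608 / 377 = -1.61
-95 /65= -19 /13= -1.46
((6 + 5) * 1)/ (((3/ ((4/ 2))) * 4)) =11/ 6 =1.83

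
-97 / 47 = -2.06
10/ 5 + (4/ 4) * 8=10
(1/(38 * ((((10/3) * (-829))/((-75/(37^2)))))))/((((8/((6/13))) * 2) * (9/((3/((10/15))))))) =135/17940515008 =0.00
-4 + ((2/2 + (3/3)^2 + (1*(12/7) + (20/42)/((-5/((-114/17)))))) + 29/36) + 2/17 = 781/612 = 1.28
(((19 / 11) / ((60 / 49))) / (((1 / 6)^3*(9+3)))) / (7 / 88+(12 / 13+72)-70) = 48412 / 5725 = 8.46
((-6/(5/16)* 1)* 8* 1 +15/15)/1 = -763/5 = -152.60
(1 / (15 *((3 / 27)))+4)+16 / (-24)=59 / 15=3.93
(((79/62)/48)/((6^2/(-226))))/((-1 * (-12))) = -8927/642816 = -0.01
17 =17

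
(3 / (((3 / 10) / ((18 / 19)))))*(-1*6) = -1080 / 19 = -56.84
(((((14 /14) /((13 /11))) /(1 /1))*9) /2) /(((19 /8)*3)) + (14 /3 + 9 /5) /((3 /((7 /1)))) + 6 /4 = 17.12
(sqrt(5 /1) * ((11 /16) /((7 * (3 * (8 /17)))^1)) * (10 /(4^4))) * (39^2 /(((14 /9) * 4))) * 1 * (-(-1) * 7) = 10.40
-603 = -603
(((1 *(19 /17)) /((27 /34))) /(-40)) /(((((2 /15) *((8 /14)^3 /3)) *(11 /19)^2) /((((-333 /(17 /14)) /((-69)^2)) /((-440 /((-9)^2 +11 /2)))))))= -105414606059 /735417323520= -0.14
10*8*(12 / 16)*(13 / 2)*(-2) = -780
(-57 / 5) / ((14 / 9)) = -513 / 70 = -7.33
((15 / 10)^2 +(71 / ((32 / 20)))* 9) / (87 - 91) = -3213 / 32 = -100.41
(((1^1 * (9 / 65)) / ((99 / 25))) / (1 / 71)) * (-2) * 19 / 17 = -13490 / 2431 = -5.55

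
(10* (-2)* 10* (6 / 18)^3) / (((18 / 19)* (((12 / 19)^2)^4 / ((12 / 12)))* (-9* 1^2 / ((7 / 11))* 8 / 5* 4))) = 282351735556625 / 82752557285376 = 3.41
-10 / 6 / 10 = -1 / 6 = -0.17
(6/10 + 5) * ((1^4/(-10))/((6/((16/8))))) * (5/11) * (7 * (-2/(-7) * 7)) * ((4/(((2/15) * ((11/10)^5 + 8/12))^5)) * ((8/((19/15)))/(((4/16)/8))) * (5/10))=-5786802000000000000000000000000000000/31098266809645448424302161957537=-186081.17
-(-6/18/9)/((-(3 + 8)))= -0.00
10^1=10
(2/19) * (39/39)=2/19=0.11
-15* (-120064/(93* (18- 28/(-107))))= 32117120/30287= 1060.43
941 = 941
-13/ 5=-2.60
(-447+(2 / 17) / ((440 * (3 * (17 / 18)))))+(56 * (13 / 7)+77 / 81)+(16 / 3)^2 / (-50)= -4411191901 / 12874950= -342.62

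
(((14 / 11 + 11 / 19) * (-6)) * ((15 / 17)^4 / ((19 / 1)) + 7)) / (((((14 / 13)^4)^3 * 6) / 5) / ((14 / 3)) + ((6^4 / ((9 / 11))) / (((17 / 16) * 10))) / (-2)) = 27948002804669434322485 / 26442177876126302332592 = 1.06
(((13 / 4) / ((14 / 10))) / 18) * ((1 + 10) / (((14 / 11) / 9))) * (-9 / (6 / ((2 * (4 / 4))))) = -23595 / 784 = -30.10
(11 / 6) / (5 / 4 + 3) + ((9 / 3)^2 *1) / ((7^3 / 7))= 1537 / 2499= 0.62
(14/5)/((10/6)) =42/25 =1.68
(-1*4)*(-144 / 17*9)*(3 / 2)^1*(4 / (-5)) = -31104 / 85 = -365.93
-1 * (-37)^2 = -1369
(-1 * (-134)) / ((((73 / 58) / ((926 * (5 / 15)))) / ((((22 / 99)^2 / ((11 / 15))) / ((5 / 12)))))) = 115149952 / 21681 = 5311.10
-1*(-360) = 360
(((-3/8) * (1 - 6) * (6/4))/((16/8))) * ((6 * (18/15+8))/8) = 621/64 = 9.70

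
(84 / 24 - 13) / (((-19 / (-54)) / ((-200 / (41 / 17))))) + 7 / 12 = 1101887 / 492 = 2239.61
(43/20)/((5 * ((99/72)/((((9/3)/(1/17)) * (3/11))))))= 4.35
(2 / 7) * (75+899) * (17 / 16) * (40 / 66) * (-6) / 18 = -59.73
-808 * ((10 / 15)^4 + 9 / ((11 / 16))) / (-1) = 9566720 / 891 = 10737.06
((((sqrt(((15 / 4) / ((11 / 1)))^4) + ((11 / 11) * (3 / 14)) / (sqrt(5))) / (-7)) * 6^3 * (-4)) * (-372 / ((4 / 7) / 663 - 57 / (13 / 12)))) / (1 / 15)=119865096 * sqrt(5) / 213661 + 5618676375 / 3693283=2775.77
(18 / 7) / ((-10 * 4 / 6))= -27 / 70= -0.39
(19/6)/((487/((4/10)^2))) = 38/36525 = 0.00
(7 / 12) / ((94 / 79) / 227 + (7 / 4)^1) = 125531 / 377721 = 0.33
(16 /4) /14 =2 /7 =0.29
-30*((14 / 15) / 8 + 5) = -307 / 2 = -153.50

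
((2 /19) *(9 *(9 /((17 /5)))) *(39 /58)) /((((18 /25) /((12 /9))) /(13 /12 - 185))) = -574.31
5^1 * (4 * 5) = 100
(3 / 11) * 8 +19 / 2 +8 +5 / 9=4007 / 198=20.24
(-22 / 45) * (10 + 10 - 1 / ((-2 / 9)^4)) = 190.70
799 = 799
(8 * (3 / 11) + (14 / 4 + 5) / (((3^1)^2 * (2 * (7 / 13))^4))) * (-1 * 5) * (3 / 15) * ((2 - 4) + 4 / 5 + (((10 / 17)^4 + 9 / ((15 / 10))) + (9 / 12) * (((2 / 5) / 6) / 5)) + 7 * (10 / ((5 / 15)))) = -5625535009067717 / 9075592310400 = -619.85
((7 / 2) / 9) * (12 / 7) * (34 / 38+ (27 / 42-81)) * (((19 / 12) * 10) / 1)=-105685 / 126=-838.77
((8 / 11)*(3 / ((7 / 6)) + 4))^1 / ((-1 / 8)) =-2944 / 77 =-38.23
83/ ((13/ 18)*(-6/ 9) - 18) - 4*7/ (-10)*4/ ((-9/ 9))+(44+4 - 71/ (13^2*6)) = 81562409/ 2529930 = 32.24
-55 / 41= -1.34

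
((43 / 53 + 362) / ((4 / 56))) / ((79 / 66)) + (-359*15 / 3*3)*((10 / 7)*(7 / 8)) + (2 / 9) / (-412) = -38623084231 / 15525396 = -2487.74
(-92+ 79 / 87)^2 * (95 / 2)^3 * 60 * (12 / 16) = 269239863671875 / 6728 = 40017815646.83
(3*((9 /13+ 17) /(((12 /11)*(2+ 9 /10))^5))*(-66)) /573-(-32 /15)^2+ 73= 56458028606623849 /825052764065400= 68.43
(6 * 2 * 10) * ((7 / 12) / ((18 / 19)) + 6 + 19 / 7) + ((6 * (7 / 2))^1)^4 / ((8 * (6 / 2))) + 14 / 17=79029533 / 8568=9223.80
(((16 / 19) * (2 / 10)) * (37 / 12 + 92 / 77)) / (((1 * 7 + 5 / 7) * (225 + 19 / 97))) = 383441 / 924492690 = 0.00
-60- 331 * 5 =-1715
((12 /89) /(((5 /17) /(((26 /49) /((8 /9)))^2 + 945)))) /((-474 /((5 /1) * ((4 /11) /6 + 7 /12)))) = -17492596335 /5942263712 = -2.94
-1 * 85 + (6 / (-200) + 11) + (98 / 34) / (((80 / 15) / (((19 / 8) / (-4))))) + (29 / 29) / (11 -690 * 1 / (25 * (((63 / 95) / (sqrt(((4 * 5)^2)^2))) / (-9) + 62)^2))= -328661785444424804489 / 4425830140591628800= -74.26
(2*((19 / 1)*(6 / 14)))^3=1481544 / 343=4319.37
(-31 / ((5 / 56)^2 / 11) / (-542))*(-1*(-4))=2138752 / 6775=315.68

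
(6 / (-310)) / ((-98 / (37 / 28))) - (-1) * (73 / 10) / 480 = 0.02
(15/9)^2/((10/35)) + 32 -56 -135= -2687/18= -149.28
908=908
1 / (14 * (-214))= -1 / 2996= -0.00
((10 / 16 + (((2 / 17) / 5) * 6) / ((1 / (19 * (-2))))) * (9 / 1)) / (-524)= 29007 / 356320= 0.08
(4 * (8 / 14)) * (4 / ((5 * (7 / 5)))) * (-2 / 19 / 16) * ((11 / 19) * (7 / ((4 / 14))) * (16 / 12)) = -176 / 1083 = -0.16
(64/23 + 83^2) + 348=166515/23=7239.78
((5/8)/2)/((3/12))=5/4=1.25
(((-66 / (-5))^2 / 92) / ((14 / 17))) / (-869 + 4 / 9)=-166617 / 62926850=-0.00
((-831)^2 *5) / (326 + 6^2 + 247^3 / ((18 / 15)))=20716830 / 75348287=0.27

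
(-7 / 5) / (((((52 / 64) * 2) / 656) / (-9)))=330624 / 65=5086.52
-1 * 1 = -1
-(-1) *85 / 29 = 85 / 29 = 2.93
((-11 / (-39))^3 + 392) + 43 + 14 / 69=593794030 / 1364337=435.23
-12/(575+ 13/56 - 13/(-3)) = -2016/97367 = -0.02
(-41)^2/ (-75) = -1681/ 75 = -22.41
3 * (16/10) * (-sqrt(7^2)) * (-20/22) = 336/11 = 30.55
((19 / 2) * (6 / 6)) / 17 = 19 / 34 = 0.56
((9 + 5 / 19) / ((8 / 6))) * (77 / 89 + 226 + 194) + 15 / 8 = 39579957 / 13528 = 2925.78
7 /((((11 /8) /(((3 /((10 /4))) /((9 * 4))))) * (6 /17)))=238 /495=0.48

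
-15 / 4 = -3.75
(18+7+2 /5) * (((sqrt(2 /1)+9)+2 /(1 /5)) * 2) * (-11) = -53086 /5 - 2794 * sqrt(2) /5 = -11407.46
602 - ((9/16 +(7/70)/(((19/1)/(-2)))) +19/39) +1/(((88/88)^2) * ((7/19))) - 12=245521513/414960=591.68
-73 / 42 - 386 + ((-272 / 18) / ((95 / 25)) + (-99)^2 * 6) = 139843799 / 2394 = 58414.29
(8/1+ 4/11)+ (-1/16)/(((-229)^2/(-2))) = 38596587/4614808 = 8.36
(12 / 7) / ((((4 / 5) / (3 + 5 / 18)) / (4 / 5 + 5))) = 1711 / 42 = 40.74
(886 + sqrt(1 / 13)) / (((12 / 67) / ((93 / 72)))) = 2077 *sqrt(13) / 3744 + 920111 / 144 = 6391.66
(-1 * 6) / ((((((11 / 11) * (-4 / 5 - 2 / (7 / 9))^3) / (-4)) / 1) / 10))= -1286250 / 205379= -6.26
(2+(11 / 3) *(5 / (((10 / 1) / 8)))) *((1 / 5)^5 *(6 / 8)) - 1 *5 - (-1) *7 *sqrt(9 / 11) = -1249 / 250+21 *sqrt(11) / 11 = 1.34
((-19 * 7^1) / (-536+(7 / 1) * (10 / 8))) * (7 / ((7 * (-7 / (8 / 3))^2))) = 256 / 6993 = 0.04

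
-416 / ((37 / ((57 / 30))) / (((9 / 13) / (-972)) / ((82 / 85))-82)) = 358742078 / 204795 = 1751.71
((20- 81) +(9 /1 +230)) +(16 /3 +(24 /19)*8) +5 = 11311 /57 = 198.44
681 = 681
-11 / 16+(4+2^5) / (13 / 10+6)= 4957 / 1168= 4.24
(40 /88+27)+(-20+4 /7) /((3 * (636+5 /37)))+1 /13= 1945248973 /70681611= 27.52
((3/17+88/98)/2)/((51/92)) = 41170/42483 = 0.97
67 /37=1.81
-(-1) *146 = 146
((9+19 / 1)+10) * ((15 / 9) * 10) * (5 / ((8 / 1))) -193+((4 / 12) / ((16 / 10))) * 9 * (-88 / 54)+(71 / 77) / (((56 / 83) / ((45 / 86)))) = 669142601 / 3337488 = 200.49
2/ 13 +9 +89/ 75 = 10082/ 975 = 10.34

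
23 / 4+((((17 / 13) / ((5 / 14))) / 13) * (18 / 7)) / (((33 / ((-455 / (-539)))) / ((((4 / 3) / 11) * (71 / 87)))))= 242440369 / 42150108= 5.75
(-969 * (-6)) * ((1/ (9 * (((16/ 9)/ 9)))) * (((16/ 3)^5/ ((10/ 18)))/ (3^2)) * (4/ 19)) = 8912896/ 15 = 594193.07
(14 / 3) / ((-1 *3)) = -14 / 9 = -1.56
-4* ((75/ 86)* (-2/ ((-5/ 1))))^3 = -13500/ 79507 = -0.17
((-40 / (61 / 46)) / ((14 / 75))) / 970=-6900 / 41419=-0.17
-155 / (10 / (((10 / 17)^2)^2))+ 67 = 5440907 / 83521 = 65.14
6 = 6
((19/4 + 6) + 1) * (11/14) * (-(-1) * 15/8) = 7755/448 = 17.31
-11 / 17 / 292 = -11 / 4964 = -0.00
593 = 593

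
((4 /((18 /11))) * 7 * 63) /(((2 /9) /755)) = 3662505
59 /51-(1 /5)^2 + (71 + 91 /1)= 207974 /1275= 163.12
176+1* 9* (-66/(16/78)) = -10879/4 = -2719.75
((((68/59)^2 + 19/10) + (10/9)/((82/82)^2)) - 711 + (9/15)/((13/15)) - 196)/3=-3673509137/12218310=-300.66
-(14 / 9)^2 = -196 / 81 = -2.42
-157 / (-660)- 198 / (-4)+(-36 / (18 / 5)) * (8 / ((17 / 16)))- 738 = -8567101 / 11220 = -763.56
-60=-60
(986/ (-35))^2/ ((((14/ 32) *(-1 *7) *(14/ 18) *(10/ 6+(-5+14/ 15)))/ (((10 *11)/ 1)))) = 256659744/ 16807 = 15271.00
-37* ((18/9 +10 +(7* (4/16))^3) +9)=-975.30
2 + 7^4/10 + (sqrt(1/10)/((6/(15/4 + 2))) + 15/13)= 23* sqrt(10)/240 + 31623/130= 243.56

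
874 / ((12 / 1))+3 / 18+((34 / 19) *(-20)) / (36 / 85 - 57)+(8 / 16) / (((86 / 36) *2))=579420277 / 7857906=73.74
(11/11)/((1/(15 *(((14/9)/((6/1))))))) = 35/9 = 3.89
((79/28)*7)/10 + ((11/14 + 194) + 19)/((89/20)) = 1246417/24920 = 50.02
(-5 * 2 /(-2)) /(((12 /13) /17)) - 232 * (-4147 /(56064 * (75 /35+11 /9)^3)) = 6178762963321 /66773121024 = 92.53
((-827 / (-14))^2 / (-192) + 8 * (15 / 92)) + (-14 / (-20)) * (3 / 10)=-16.66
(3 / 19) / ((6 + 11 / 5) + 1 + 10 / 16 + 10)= 120 / 15067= 0.01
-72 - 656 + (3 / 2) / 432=-209663 / 288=-728.00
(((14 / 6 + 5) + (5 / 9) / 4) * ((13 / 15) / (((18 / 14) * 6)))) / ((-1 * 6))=-24479 / 174960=-0.14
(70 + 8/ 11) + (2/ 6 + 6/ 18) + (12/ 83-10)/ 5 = 950746/ 13695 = 69.42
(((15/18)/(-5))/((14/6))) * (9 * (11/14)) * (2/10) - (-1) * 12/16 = 159/245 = 0.65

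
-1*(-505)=505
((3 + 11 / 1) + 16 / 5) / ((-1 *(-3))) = 86 / 15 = 5.73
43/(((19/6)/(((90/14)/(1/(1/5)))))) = 2322/133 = 17.46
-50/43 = -1.16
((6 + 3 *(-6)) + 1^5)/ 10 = -11/ 10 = -1.10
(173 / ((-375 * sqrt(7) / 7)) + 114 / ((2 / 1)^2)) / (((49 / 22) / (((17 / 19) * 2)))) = 1122 / 49-129404 * sqrt(7) / 349125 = 21.92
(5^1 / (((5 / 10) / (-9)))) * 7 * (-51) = 32130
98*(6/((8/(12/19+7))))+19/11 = 235187/418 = 562.65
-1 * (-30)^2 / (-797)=900 / 797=1.13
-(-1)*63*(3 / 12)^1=63 / 4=15.75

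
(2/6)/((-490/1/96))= -16/245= -0.07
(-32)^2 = 1024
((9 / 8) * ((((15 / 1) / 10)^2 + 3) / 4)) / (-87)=-63 / 3712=-0.02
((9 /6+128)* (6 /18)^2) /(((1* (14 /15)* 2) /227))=41995 /24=1749.79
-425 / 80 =-85 / 16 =-5.31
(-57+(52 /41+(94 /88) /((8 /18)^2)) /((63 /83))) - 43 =-165849515 /1818432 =-91.20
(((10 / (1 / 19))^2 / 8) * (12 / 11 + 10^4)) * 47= 23332170050 / 11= 2121106368.18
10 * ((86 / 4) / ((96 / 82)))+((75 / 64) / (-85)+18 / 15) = 3016459 / 16320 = 184.83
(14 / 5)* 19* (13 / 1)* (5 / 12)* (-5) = -8645 / 6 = -1440.83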